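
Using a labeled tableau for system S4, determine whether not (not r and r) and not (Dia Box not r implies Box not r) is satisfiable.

1. not (not r and r) and not (Dia Box not r implies Box not r), w0
2. not (not r and r), w0
3. not (Dia Box not r implies Box not r), w0
4. Dia Box not r, w0
5. not Box not r, w0
6. not r, w0
7. Box not r, w1
8. not r, w1
9. r, w2
Accessibility: w0Rw0, w0Rw1, w0Rw2, w1Rw1, w2Rw2

Satisfiable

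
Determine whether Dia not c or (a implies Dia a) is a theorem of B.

Tableau for the negation not (Dia not c or (a implies Dia a)):
1. not (Dia not c or (a implies Dia a)), 0
2. not Dia not c, 0
3. not (a implies Dia a), 0
4. a, 0
5. not Dia a, 0
6. c, 0
7. not a, 0
Accessibility: 0R0
Branch closes: a and not a both at 0.
All branches of the negation close; one closing branch shown above.

Yes, valid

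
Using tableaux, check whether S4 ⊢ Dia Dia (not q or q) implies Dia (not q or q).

Tableau for the negation not (Dia Dia (not q or q) implies Dia (not q or q)):
1. not (Dia Dia (not q or q) implies Dia (not q or q)), w0
2. Dia Dia (not q or q), w0
3. not Dia (not q or q), w0
4. not (not q or q), w0
5. q, w0
6. not q, w0
Accessibility: w0Rw0
Branch closes: q and not q both at w0.
Every branch of the negation's tableau closes; the branch above is one of them.

Yes, valid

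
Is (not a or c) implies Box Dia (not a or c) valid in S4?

Invalid (countermodel exists)

Tableau for the negation not ((not a or c) implies Box Dia (not a or c)):
1. not ((not a or c) implies Box Dia (not a or c)), 0
2. not a or c, 0
3. not Box Dia (not a or c), 0
4. c, 0
5. not Dia (not a or c), 1
6. not (not a or c), 1
7. a, 1
8. not c, 1
Accessibility: 0R0, 0R1, 1R1
The negation has an open branch (countermodel exists).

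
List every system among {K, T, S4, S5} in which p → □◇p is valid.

S5

S4-tableau for the negation ¬(p → □◇p):
1. ¬(p → □◇p), u
2. p, u
3. ¬□◇p, u
4. ¬◇p, v
5. ¬p, v
Accessibility: uRu, uRv, vRv
Complete open branch: countermodel on an S4-frame, so not valid in S4, nor in K, T (the same frame is also a K-frame and a T-frame).
S5-tableau for the negation ¬(p → □◇p):
1. ¬(p → □◇p), u
2. p, u
3. ¬□◇p, u
4. ¬◇p, v
5. ¬p, u
Accessibility: uRu, uRv, vRu, vRv
Branch closes: p and ¬p both at u.
Every branch closes (one shown): valid in S5.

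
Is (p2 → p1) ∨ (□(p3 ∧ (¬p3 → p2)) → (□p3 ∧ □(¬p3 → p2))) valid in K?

Tableau for the negation ¬((p2 → p1) ∨ (□(p3 ∧ (¬p3 → p2)) → (□p3 ∧ □(¬p3 → p2)))):
1. ¬((p2 → p1) ∨ (□(p3 ∧ (¬p3 → p2)) → (□p3 ∧ □(¬p3 → p2)))), 0
2. ¬(p2 → p1), 0
3. ¬(□(p3 ∧ (¬p3 → p2)) → (□p3 ∧ □(¬p3 → p2))), 0
4. p2, 0
5. ¬p1, 0
6. □(p3 ∧ (¬p3 → p2)), 0
7. ¬(□p3 ∧ □(¬p3 → p2)), 0
8. ¬□(¬p3 → p2), 0
9. ¬(¬p3 → p2), 1
10. ¬p3, 1
11. ¬p2, 1
12. p3 ∧ (¬p3 → p2), 1
13. p3, 1
14. ¬p3 → p2, 1
Accessibility: 0R1
Branch closes: p3 and ¬p3 both at 1.
All branches of the negation close; one closing branch shown above.

Valid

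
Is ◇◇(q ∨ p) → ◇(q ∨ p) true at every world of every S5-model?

Yes, valid

Tableau for the negation ¬(◇◇(q ∨ p) → ◇(q ∨ p)):
1. ¬(◇◇(q ∨ p) → ◇(q ∨ p)), w0
2. ◇◇(q ∨ p), w0
3. ¬◇(q ∨ p), w0
4. ¬(q ∨ p), w0
5. ¬q, w0
6. ¬p, w0
7. ◇(q ∨ p), w1
8. ¬(q ∨ p), w1
9. ¬q, w1
10. ¬p, w1
11. q ∨ p, w2
12. ¬(q ∨ p), w2
13. ¬q, w2
14. ¬p, w2
15. p, w2
Accessibility: w0Rw0, w0Rw1, w0Rw2, w1Rw0, w1Rw1, w1Rw2, w2Rw0, w2Rw1, w2Rw2
Branch closes: p and ¬p both at w2.
All branches of the negation close; one closing branch shown above.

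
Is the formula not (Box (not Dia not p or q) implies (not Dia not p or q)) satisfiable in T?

1. not (Box (not Dia not p or q) implies (not Dia not p or q)), 0
2. Box (not Dia not p or q), 0   [neg-implies-rule on 1]
3. not (not Dia not p or q), 0   [neg-implies-rule on 1]
4. Dia not p, 0   [neg-or-rule on 3]
5. not q, 0   [neg-or-rule on 3]
6. not Dia not p or q, 0   [Box-rule on 2 via 0R0]
7. not Dia not p, 0   [or-rule on 6 (branches; this branch)]
8. p, 0   [neg-Dia-rule on 7 via 0R0]
9. not p, 1   [Dia-rule on 4: fresh world 1, 0R1]
10. not Dia not p or q, 1   [Box-rule on 2 via 0R1]
11. p, 1   [neg-Dia-rule on 7 via 0R1]
Accessibility: 0R0, 0R1, 1R1
Branch closes: p and not p both at 1.
All branches of the tableau close; one closing branch shown above.

No, unsatisfiable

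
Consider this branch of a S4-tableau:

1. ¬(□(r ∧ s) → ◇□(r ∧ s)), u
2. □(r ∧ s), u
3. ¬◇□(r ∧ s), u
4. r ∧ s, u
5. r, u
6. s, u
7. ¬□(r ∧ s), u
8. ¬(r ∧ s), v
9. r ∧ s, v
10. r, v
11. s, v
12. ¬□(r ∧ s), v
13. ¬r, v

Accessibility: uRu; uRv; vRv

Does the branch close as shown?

Closed

Both r and ¬r appear at v.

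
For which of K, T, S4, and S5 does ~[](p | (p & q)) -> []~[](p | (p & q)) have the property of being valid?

S5

S4-tableau for the negation ~(~[](p | (p & q)) -> []~[](p | (p & q))):
1. ~(~[](p | (p & q)) -> []~[](p | (p & q))), u
2. ~[](p | (p & q)), u
3. ~[]~[](p | (p & q)), u
4. ~(p | (p & q)), v
5. ~p, v
6. ~(p & q), v
7. ~q, v
8. [](p | (p & q)), w
9. p | (p & q), w
10. p & q, w
11. p, w
12. q, w
Accessibility: uRu, uRv, uRw, vRv, wRw
Complete open branch: countermodel on an S4-frame, so not valid in S4, nor in K, T (the same frame is also a K-frame and a T-frame).
S5-tableau for the negation ~(~[](p | (p & q)) -> []~[](p | (p & q))):
1. ~(~[](p | (p & q)) -> []~[](p | (p & q))), u
2. ~[](p | (p & q)), u
3. ~[]~[](p | (p & q)), u
4. ~(p | (p & q)), v
5. ~p, v
6. ~(p & q), v
7. ~q, v
8. [](p | (p & q)), w
9. p | (p & q), u
10. p | (p & q), v
11. p | (p & q), w
12. p & q, u
13. p, u
14. q, u
15. p & q, v
16. p, v
17. q, v
Accessibility: uRu, uRv, uRw, vRu, vRv, vRw, wRu, wRv, wRw
Branch closes: p and ~p both at v.
Every branch closes (one shown): valid in S5.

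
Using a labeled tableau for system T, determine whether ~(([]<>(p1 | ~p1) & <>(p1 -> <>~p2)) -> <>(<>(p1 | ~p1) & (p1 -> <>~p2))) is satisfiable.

Unsatisfiable (every branch closes)

1. ~(([]<>(p1 | ~p1) & <>(p1 -> <>~p2)) -> <>(<>(p1 | ~p1) & (p1 -> <>~p2))), w0
2. []<>(p1 | ~p1) & <>(p1 -> <>~p2), w0
3. ~<>(<>(p1 | ~p1) & (p1 -> <>~p2)), w0
4. []<>(p1 | ~p1), w0
5. <>(p1 -> <>~p2), w0
6. ~(<>(p1 | ~p1) & (p1 -> <>~p2)), w0
7. <>(p1 | ~p1), w0
8. ~(p1 -> <>~p2), w0
9. p1, w0
10. ~<>~p2, w0
11. p2, w0
12. p1 -> <>~p2, w1
13. ~(<>(p1 | ~p1) & (p1 -> <>~p2)), w1
14. <>(p1 | ~p1), w1
15. p2, w1
16. <>~p2, w1
17. ~(p1 -> <>~p2), w1
18. p1, w1
19. ~<>~p2, w1
20. p1 | ~p1, w2
21. ~(<>(p1 | ~p1) & (p1 -> <>~p2)), w2
22. <>(p1 | ~p1), w2
23. p2, w2
24. p1, w2
25. ~(p1 -> <>~p2), w2
26. ~<>~p2, w2
27. p1 | ~p1, w3
28. p2, w3
29. ~p1, w3
30. ~p2, w4
31. p2, w4
Accessibility: w0Rw0, w0Rw1, w0Rw2, w1Rw1, w1Rw3, w1Rw4, w2Rw2, w3Rw3, w4Rw4
Branch closes: p2 and ~p2 both at w4.
All branches of the tableau close; one closing branch shown above.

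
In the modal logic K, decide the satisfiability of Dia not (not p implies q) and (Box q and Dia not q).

1. Dia not (not p implies q) and (Box q and Dia not q), u
2. Dia not (not p implies q), u
3. Box q and Dia not q, u
4. Box q, u
5. Dia not q, u
6. not (not p implies q), v
7. not p, v
8. not q, v
9. q, v
Accessibility: uRv
Branch closes: q and not q both at v.
(One branch shown.) All branches close.

Unsatisfiable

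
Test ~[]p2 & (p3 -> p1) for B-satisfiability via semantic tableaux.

1. ~[]p2 & (p3 -> p1), w0
2. ~[]p2, w0
3. p3 -> p1, w0
4. p1, w0
5. ~p2, w1
Accessibility: w0Rw0, w0Rw1, w1Rw0, w1Rw1

Satisfiable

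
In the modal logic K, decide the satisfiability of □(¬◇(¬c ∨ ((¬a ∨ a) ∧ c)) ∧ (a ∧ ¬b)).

1. □(¬◇(¬c ∨ ((¬a ∨ a) ∧ c)) ∧ (a ∧ ¬b)), 0

Satisfiable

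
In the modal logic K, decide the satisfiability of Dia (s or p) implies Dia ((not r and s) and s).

1. Dia (s or p) implies Dia ((not r and s) and s), w0
2. Dia ((not r and s) and s), w0   [implies-rule on 1 (branches; this branch)]
3. (not r and s) and s, w1   [Dia-rule on 2: fresh world w1, w0Rw1]
4. not r and s, w1   [and-rule on 3]
5. s, w1   [and-rule on 3]
6. not r, w1   [and-rule on 4]
Accessibility: w0Rw1

Satisfiable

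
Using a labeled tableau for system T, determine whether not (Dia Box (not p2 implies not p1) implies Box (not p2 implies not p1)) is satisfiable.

Satisfiable

1. not (Dia Box (not p2 implies not p1) implies Box (not p2 implies not p1)), w0
2. Dia Box (not p2 implies not p1), w0
3. not Box (not p2 implies not p1), w0
4. Box (not p2 implies not p1), w1
5. not p2 implies not p1, w1
6. not p1, w1
7. not (not p2 implies not p1), w2
8. not p2, w2
9. p1, w2
Accessibility: w0Rw0, w0Rw1, w0Rw2, w1Rw1, w2Rw2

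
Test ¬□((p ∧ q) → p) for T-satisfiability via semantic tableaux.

Unsatisfiable

1. ¬□((p ∧ q) → p), 0
2. ¬((p ∧ q) → p), 1
3. p ∧ q, 1
4. ¬p, 1
5. p, 1
6. q, 1
Accessibility: 0R0, 0R1, 1R1
Branch closes: p and ¬p both at 1.
(One branch shown.) All branches close.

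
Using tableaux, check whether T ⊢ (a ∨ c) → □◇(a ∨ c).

Tableau for the negation ¬((a ∨ c) → □◇(a ∨ c)):
1. ¬((a ∨ c) → □◇(a ∨ c)), 0
2. a ∨ c, 0   [¬→-rule on 1]
3. ¬□◇(a ∨ c), 0   [¬→-rule on 1]
4. c, 0   [∨-rule on 2 (branches; this branch)]
5. ¬◇(a ∨ c), 1   [¬□-rule on 3: fresh world 1, 0R1]
6. ¬(a ∨ c), 1   [¬◇-rule on 5 via 1R1]
7. ¬a, 1   [¬∨-rule on 6]
8. ¬c, 1   [¬∨-rule on 6]
Accessibility: 0R0, 0R1, 1R1
The negation has an open branch (countermodel exists).

No, not valid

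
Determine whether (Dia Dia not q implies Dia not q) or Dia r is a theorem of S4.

Yes, valid

Tableau for the negation not ((Dia Dia not q implies Dia not q) or Dia r):
1. not ((Dia Dia not q implies Dia not q) or Dia r), u
2. not (Dia Dia not q implies Dia not q), u   [neg-or-rule on 1]
3. not Dia r, u   [neg-or-rule on 1]
4. Dia Dia not q, u   [neg-implies-rule on 2]
5. not Dia not q, u   [neg-implies-rule on 2]
6. not r, u   [neg-Dia-rule on 3 via uRu]
7. q, u   [neg-Dia-rule on 5 via uRu]
8. Dia not q, v   [Dia-rule on 4: fresh world v, uRv]
9. not r, v   [neg-Dia-rule on 3 via uRv]
10. q, v   [neg-Dia-rule on 5 via uRv]
11. not q, w   [Dia-rule on 8: fresh world w, vRw]
12. not r, w   [neg-Dia-rule on 3 via uRw]
13. q, w   [neg-Dia-rule on 5 via uRw]
Accessibility: uRu, uRv, uRw, vRv, vRw, wRw
Branch closes: q and not q both at w.
All branches of the negation close; one closing branch shown above.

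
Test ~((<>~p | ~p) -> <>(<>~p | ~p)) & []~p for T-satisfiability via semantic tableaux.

Unsatisfiable (every branch closes)

1. ~((<>~p | ~p) -> <>(<>~p | ~p)) & []~p, u
2. ~((<>~p | ~p) -> <>(<>~p | ~p)), u
3. []~p, u
4. <>~p | ~p, u
5. ~<>(<>~p | ~p), u
6. ~p, u
7. ~(<>~p | ~p), u
8. ~<>~p, u
9. p, u
Accessibility: uRu
Branch closes: p and ~p both at u.
Every branch closes; the branch above is one of them.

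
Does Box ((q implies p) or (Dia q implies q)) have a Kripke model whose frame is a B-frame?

Yes, satisfiable

1. Box ((q implies p) or (Dia q implies q)), 0
2. (q implies p) or (Dia q implies q), 0
3. Dia q implies q, 0
4. q, 0
Accessibility: 0R0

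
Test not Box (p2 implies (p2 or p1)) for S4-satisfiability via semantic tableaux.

Unsatisfiable

1. not Box (p2 implies (p2 or p1)), u
2. not (p2 implies (p2 or p1)), v
3. p2, v
4. not (p2 or p1), v
5. not p2, v
6. not p1, v
Accessibility: uRu, uRv, vRv
Branch closes: p2 and not p2 both at v.
All branches of the tableau close; one closing branch shown above.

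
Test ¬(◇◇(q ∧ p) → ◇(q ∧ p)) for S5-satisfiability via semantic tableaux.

1. ¬(◇◇(q ∧ p) → ◇(q ∧ p)), w0
2. ◇◇(q ∧ p), w0   [¬→-rule on 1]
3. ¬◇(q ∧ p), w0   [¬→-rule on 1]
4. ¬(q ∧ p), w0   [¬◇-rule on 3 via w0Rw0]
5. ¬p, w0   [¬∧-rule on 4 (branches; this branch)]
6. ◇(q ∧ p), w1   [◇-rule on 2: fresh world w1, w0Rw1]
7. ¬(q ∧ p), w1   [¬◇-rule on 3 via w0Rw1]
8. ¬p, w1   [¬∧-rule on 7 (branches; this branch)]
9. q ∧ p, w2   [◇-rule on 6: fresh world w2, w1Rw2]
10. q, w2   [∧-rule on 9]
11. p, w2   [∧-rule on 9]
12. ¬(q ∧ p), w2   [¬◇-rule on 3 via w0Rw2]
13. ¬p, w2   [¬∧-rule on 12 (branches; this branch)]
Accessibility: w0Rw0, w0Rw1, w0Rw2, w1Rw0, w1Rw1, w1Rw2, w2Rw0, w2Rw1, w2Rw2
Branch closes: p and ¬p both at w2.
(One branch shown.) All branches close.

Unsatisfiable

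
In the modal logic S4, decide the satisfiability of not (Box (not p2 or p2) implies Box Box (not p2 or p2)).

1. not (Box (not p2 or p2) implies Box Box (not p2 or p2)), u
2. Box (not p2 or p2), u   [neg-implies-rule on 1]
3. not Box Box (not p2 or p2), u   [neg-implies-rule on 1]
4. not p2 or p2, u   [Box-rule on 2 via uRu]
5. p2, u   [or-rule on 4 (branches; this branch)]
6. not Box (not p2 or p2), v   [neg-Box-rule on 3: fresh world v, uRv]
7. not p2 or p2, v   [Box-rule on 2 via uRv]
8. p2, v   [or-rule on 7 (branches; this branch)]
9. not (not p2 or p2), w   [neg-Box-rule on 6: fresh world w, vRw]
10. p2, w   [neg-or-rule on 9]
11. not p2, w   [neg-or-rule on 9]
Accessibility: uRu, uRv, uRw, vRv, vRw, wRw
Branch closes: p2 and not p2 both at w.
Every branch closes; the branch above is one of them.

No, unsatisfiable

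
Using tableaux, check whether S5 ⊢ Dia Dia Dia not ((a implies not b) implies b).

Invalid (countermodel exists)

Tableau for the negation not Dia Dia Dia not ((a implies not b) implies b):
1. not Dia Dia Dia not ((a implies not b) implies b), u
2. not Dia Dia not ((a implies not b) implies b), u
3. not Dia not ((a implies not b) implies b), u
4. (a implies not b) implies b, u
5. b, u
Accessibility: uRu
The negation has an open branch (countermodel exists).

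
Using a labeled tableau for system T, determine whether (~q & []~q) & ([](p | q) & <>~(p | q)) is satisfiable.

Unsatisfiable

1. (~q & []~q) & ([](p | q) & <>~(p | q)), u
2. ~q & []~q, u
3. [](p | q) & <>~(p | q), u
4. ~q, u
5. []~q, u
6. [](p | q), u
7. <>~(p | q), u
8. p | q, u
9. p, u
10. ~(p | q), v
11. ~p, v
12. ~q, v
13. p | q, v
14. q, v
Accessibility: uRu, uRv, vRv
Branch closes: q and ~q both at v.
Every branch closes; the branch above is one of them.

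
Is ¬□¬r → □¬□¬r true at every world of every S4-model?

Invalid (countermodel exists)

Tableau for the negation ¬(¬□¬r → □¬□¬r):
1. ¬(¬□¬r → □¬□¬r), w0
2. ¬□¬r, w0   [¬→-rule on 1]
3. ¬□¬□¬r, w0   [¬→-rule on 1]
4. r, w1   [¬□-rule on 2: fresh world w1, w0Rw1]
5. □¬r, w2   [¬□-rule on 3: fresh world w2, w0Rw2]
6. ¬r, w2   [□-rule on 5 via w2Rw2]
Accessibility: w0Rw0, w0Rw1, w0Rw2, w1Rw1, w2Rw2
The negation has an open branch (countermodel exists).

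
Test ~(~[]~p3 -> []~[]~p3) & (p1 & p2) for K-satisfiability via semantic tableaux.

Satisfiable

1. ~(~[]~p3 -> []~[]~p3) & (p1 & p2), w0
2. ~(~[]~p3 -> []~[]~p3), w0
3. p1 & p2, w0
4. ~[]~p3, w0
5. ~[]~[]~p3, w0
6. p1, w0
7. p2, w0
8. p3, w1
9. []~p3, w2
Accessibility: w0Rw1, w0Rw2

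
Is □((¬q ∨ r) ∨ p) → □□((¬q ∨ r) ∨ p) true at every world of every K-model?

No, not valid

Tableau for the negation ¬(□((¬q ∨ r) ∨ p) → □□((¬q ∨ r) ∨ p)):
1. ¬(□((¬q ∨ r) ∨ p) → □□((¬q ∨ r) ∨ p)), 0
2. □((¬q ∨ r) ∨ p), 0
3. ¬□□((¬q ∨ r) ∨ p), 0
4. ¬□((¬q ∨ r) ∨ p), 1
5. (¬q ∨ r) ∨ p, 1
6. p, 1
7. ¬((¬q ∨ r) ∨ p), 2
8. ¬(¬q ∨ r), 2
9. ¬p, 2
10. q, 2
11. ¬r, 2
Accessibility: 0R1, 1R2
The negation has an open branch (countermodel exists).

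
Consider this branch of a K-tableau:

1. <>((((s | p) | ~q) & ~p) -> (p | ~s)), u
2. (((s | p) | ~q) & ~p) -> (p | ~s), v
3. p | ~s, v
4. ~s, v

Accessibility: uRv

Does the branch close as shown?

Not closed

No world carries both an atom and its negation.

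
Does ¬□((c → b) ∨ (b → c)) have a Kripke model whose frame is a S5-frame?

No, unsatisfiable

1. ¬□((c → b) ∨ (b → c)), u
2. ¬((c → b) ∨ (b → c)), v
3. ¬(c → b), v
4. ¬(b → c), v
5. c, v
6. ¬b, v
7. b, v
8. ¬c, v
Accessibility: uRu, uRv, vRu, vRv
Branch closes: b and ¬b both at v.
(One branch shown.) All branches close.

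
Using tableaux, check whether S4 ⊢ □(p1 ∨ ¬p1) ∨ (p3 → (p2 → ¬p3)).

Yes, valid

Tableau for the negation ¬(□(p1 ∨ ¬p1) ∨ (p3 → (p2 → ¬p3))):
1. ¬(□(p1 ∨ ¬p1) ∨ (p3 → (p2 → ¬p3))), w0
2. ¬□(p1 ∨ ¬p1), w0
3. ¬(p3 → (p2 → ¬p3)), w0
4. p3, w0
5. ¬(p2 → ¬p3), w0
6. p2, w0
7. ¬(p1 ∨ ¬p1), w1
8. ¬p1, w1
9. p1, w1
Accessibility: w0Rw0, w0Rw1, w1Rw1
Branch closes: p1 and ¬p1 both at w1.
Every branch of the negation's tableau closes; the branch above is one of them.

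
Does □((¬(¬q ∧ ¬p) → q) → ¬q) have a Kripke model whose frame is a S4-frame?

1. □((¬(¬q ∧ ¬p) → q) → ¬q), 0
2. (¬(¬q ∧ ¬p) → q) → ¬q, 0   [□-rule on 1 via 0R0]
3. ¬q, 0   [→-rule on 2 (branches; this branch)]
Accessibility: 0R0

Satisfiable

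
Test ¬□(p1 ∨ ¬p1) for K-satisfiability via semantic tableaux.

Unsatisfiable

1. ¬□(p1 ∨ ¬p1), u
2. ¬(p1 ∨ ¬p1), v
3. ¬p1, v
4. p1, v
Accessibility: uRv
Branch closes: p1 and ¬p1 both at v.
All branches of the tableau close; one closing branch shown above.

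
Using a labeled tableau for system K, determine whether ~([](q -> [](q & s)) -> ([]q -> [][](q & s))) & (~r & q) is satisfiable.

Unsatisfiable (every branch closes)

1. ~([](q -> [](q & s)) -> ([]q -> [][](q & s))) & (~r & q), w0
2. ~([](q -> [](q & s)) -> ([]q -> [][](q & s))), w0
3. ~r & q, w0
4. [](q -> [](q & s)), w0
5. ~([]q -> [][](q & s)), w0
6. ~r, w0
7. q, w0
8. []q, w0
9. ~[][](q & s), w0
10. ~[](q & s), w1
11. q -> [](q & s), w1
12. q, w1
13. [](q & s), w1
14. ~(q & s), w2
15. q & s, w2
16. q, w2
17. s, w2
18. ~s, w2
Accessibility: w0Rw1, w1Rw2
Branch closes: s and ~s both at w2.
(One branch shown.) All branches close.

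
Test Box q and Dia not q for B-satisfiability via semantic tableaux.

Unsatisfiable (every branch closes)

1. Box q and Dia not q, w0
2. Box q, w0
3. Dia not q, w0
4. q, w0
5. not q, w1
6. q, w1
Accessibility: w0Rw0, w0Rw1, w1Rw0, w1Rw1
Branch closes: q and not q both at w1.
Every branch closes; the branch above is one of them.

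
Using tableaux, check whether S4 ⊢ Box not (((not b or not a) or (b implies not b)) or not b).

No, not valid

Tableau for the negation not Box not (((not b or not a) or (b implies not b)) or not b):
1. not Box not (((not b or not a) or (b implies not b)) or not b), u
2. ((not b or not a) or (b implies not b)) or not b, v
3. not b, v
Accessibility: uRu, uRv, vRv
The negation has an open branch (countermodel exists).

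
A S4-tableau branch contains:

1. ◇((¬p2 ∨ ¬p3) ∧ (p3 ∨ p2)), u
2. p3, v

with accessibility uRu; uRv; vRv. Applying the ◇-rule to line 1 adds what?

a fresh world w with uRw, and (¬p2 ∨ ¬p3) ∧ (p3 ∨ p2) at w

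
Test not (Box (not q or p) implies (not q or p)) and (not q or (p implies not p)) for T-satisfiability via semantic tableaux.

Unsatisfiable (every branch closes)

1. not (Box (not q or p) implies (not q or p)) and (not q or (p implies not p)), 0
2. not (Box (not q or p) implies (not q or p)), 0
3. not q or (p implies not p), 0
4. Box (not q or p), 0
5. not (not q or p), 0
6. q, 0
7. not p, 0
8. not q or p, 0
9. p implies not p, 0
10. p, 0
Accessibility: 0R0
Branch closes: p and not p both at 0.
(One branch shown.) All branches close.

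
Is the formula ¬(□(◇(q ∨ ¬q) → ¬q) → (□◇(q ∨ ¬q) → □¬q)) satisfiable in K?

1. ¬(□(◇(q ∨ ¬q) → ¬q) → (□◇(q ∨ ¬q) → □¬q)), 0
2. □(◇(q ∨ ¬q) → ¬q), 0   [¬→-rule on 1]
3. ¬(□◇(q ∨ ¬q) → □¬q), 0   [¬→-rule on 1]
4. □◇(q ∨ ¬q), 0   [¬→-rule on 3]
5. ¬□¬q, 0   [¬→-rule on 3]
6. q, 1   [¬□-rule on 5: fresh world 1, 0R1]
7. ◇(q ∨ ¬q) → ¬q, 1   [□-rule on 2 via 0R1]
8. ◇(q ∨ ¬q), 1   [□-rule on 4 via 0R1]
9. ¬◇(q ∨ ¬q), 1   [→-rule on 7 (branches; this branch)]
10. q ∨ ¬q, 2   [◇-rule on 8: fresh world 2, 1R2]
11. ¬(q ∨ ¬q), 2   [¬◇-rule on 9 via 1R2]
12. ¬q, 2   [¬∨-rule on 11]
13. q, 2   [¬∨-rule on 11]
Accessibility: 0R1, 1R2
Branch closes: q and ¬q both at 2.
Every branch closes; the branch above is one of them.

Unsatisfiable (every branch closes)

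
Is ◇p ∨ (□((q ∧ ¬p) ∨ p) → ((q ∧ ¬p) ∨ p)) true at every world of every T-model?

Tableau for the negation ¬(◇p ∨ (□((q ∧ ¬p) ∨ p) → ((q ∧ ¬p) ∨ p))):
1. ¬(◇p ∨ (□((q ∧ ¬p) ∨ p) → ((q ∧ ¬p) ∨ p))), w0
2. ¬◇p, w0
3. ¬(□((q ∧ ¬p) ∨ p) → ((q ∧ ¬p) ∨ p)), w0
4. □((q ∧ ¬p) ∨ p), w0
5. ¬((q ∧ ¬p) ∨ p), w0
6. ¬(q ∧ ¬p), w0
7. ¬p, w0
8. (q ∧ ¬p) ∨ p, w0
9. ¬q, w0
10. q ∧ ¬p, w0
11. q, w0
Accessibility: w0Rw0
Branch closes: q and ¬q both at w0.
All branches of the negation close; one closing branch shown above.

Valid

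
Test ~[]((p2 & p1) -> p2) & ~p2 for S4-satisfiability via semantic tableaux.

Unsatisfiable (every branch closes)

1. ~[]((p2 & p1) -> p2) & ~p2, u
2. ~[]((p2 & p1) -> p2), u   [&-rule on 1]
3. ~p2, u   [&-rule on 1]
4. ~((p2 & p1) -> p2), v   [~[]-rule on 2: fresh world v, uRv]
5. p2 & p1, v   [~->-rule on 4]
6. ~p2, v   [~->-rule on 4]
7. p2, v   [&-rule on 5]
8. p1, v   [&-rule on 5]
Accessibility: uRu, uRv, vRv
Branch closes: p2 and ~p2 both at v.
All branches of the tableau close; one closing branch shown above.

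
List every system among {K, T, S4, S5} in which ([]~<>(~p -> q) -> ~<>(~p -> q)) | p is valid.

K-tableau for the negation ~(([]~<>(~p -> q) -> ~<>(~p -> q)) | p):
1. ~(([]~<>(~p -> q) -> ~<>(~p -> q)) | p), w0
2. ~([]~<>(~p -> q) -> ~<>(~p -> q)), w0   [~|-rule on 1]
3. ~p, w0   [~|-rule on 1]
4. []~<>(~p -> q), w0   [~->-rule on 2]
5. <>(~p -> q), w0   [~->-rule on 2]
6. ~p -> q, w1   [<>-rule on 5: fresh world w1, w0Rw1]
7. ~<>(~p -> q), w1   [[]-rule on 4 via w0Rw1]
8. q, w1   [->-rule on 6 (branches; this branch)]
Accessibility: w0Rw1
Complete open branch: countermodel on a K-frame, so not valid in K.
T-tableau for the negation ~(([]~<>(~p -> q) -> ~<>(~p -> q)) | p):
1. ~(([]~<>(~p -> q) -> ~<>(~p -> q)) | p), w0
2. ~([]~<>(~p -> q) -> ~<>(~p -> q)), w0   [~|-rule on 1]
3. ~p, w0   [~|-rule on 1]
4. []~<>(~p -> q), w0   [~->-rule on 2]
5. <>(~p -> q), w0   [~->-rule on 2]
6. ~<>(~p -> q), w0   [[]-rule on 4 via w0Rw0]
7. ~(~p -> q), w0   [~<>-rule on 6 via w0Rw0]
8. ~q, w0   [~->-rule on 7]
9. ~p -> q, w1   [<>-rule on 5: fresh world w1, w0Rw1]
10. ~<>(~p -> q), w1   [[]-rule on 4 via w0Rw1]
11. ~(~p -> q), w1   [~<>-rule on 6 via w0Rw1]
12. ~p, w1   [~->-rule on 11]
13. ~q, w1   [~->-rule on 11]
14. q, w1   [->-rule on 9 (branches; this branch)]
Accessibility: w0Rw0, w0Rw1, w1Rw1
Branch closes: q and ~q both at w1.
Every branch closes (one shown): valid in T, hence also in S4, S5 (every theorem of T is a theorem of S4 and S5).

T, S4, S5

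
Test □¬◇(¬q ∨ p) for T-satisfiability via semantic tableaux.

1. □¬◇(¬q ∨ p), u
2. ¬◇(¬q ∨ p), u
3. ¬(¬q ∨ p), u
4. q, u
5. ¬p, u
Accessibility: uRu

Satisfiable (open branch found)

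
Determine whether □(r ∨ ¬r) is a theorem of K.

Valid

Tableau for the negation ¬□(r ∨ ¬r):
1. ¬□(r ∨ ¬r), u
2. ¬(r ∨ ¬r), v   [¬□-rule on 1: fresh world v, uRv]
3. ¬r, v   [¬∨-rule on 2]
4. r, v   [¬∨-rule on 2]
Accessibility: uRv
Branch closes: r and ¬r both at v.
Every branch of the negation's tableau closes; the branch above is one of them.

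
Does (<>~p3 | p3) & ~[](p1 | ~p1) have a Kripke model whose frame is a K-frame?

1. (<>~p3 | p3) & ~[](p1 | ~p1), 0
2. <>~p3 | p3, 0   [&-rule on 1]
3. ~[](p1 | ~p1), 0   [&-rule on 1]
4. p3, 0   [|-rule on 2 (branches; this branch)]
5. ~(p1 | ~p1), 1   [~[]-rule on 3: fresh world 1, 0R1]
6. ~p1, 1   [~|-rule on 5]
7. p1, 1   [~|-rule on 5]
Accessibility: 0R1
Branch closes: p1 and ~p1 both at 1.
(One branch shown.) All branches close.

Unsatisfiable (every branch closes)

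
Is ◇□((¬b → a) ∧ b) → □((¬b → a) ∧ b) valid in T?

Tableau for the negation ¬(◇□((¬b → a) ∧ b) → □((¬b → a) ∧ b)):
1. ¬(◇□((¬b → a) ∧ b) → □((¬b → a) ∧ b)), 0
2. ◇□((¬b → a) ∧ b), 0
3. ¬□((¬b → a) ∧ b), 0
4. □((¬b → a) ∧ b), 1
5. (¬b → a) ∧ b, 1
6. ¬b → a, 1
7. b, 1
8. a, 1
9. ¬((¬b → a) ∧ b), 2
10. ¬b, 2
Accessibility: 0R0, 0R1, 0R2, 1R1, 2R2
The negation has an open branch (countermodel exists).

Not valid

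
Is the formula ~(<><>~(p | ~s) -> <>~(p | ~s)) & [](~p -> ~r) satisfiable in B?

1. ~(<><>~(p | ~s) -> <>~(p | ~s)) & [](~p -> ~r), u
2. ~(<><>~(p | ~s) -> <>~(p | ~s)), u   [&-rule on 1]
3. [](~p -> ~r), u   [&-rule on 1]
4. <><>~(p | ~s), u   [~->-rule on 2]
5. ~<>~(p | ~s), u   [~->-rule on 2]
6. ~p -> ~r, u   [[]-rule on 3 via uRu]
7. p | ~s, u   [~<>-rule on 5 via uRu]
8. ~r, u   [->-rule on 6 (branches; this branch)]
9. ~s, u   [|-rule on 7 (branches; this branch)]
10. <>~(p | ~s), v   [<>-rule on 4: fresh world v, uRv]
11. ~p -> ~r, v   [[]-rule on 3 via uRv]
12. p | ~s, v   [~<>-rule on 5 via uRv]
13. ~r, v   [->-rule on 11 (branches; this branch)]
14. ~s, v   [|-rule on 12 (branches; this branch)]
15. ~(p | ~s), w   [<>-rule on 10: fresh world w, vRw]
16. ~p, w   [~|-rule on 15]
17. s, w   [~|-rule on 15]
Accessibility: uRu, uRv, vRu, vRv, vRw, wRv, wRw

Satisfiable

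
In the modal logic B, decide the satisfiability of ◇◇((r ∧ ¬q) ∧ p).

1. ◇◇((r ∧ ¬q) ∧ p), w0
2. ◇((r ∧ ¬q) ∧ p), w1   [◇-rule on 1: fresh world w1, w0Rw1]
3. (r ∧ ¬q) ∧ p, w2   [◇-rule on 2: fresh world w2, w1Rw2]
4. r ∧ ¬q, w2   [∧-rule on 3]
5. p, w2   [∧-rule on 3]
6. r, w2   [∧-rule on 4]
7. ¬q, w2   [∧-rule on 4]
Accessibility: w0Rw0, w0Rw1, w1Rw0, w1Rw1, w1Rw2, w2Rw1, w2Rw2

Satisfiable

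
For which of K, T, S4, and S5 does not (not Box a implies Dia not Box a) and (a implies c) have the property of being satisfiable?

K-tableau for the formula:
1. not (not Box a implies Dia not Box a) and (a implies c), u
2. not (not Box a implies Dia not Box a), u
3. a implies c, u
4. not Box a, u
5. not Dia not Box a, u
6. c, u
7. not a, v
8. Box a, v
Accessibility: uRv
Complete open branch: satisfiable in K.
T-tableau for the formula:
1. not (not Box a implies Dia not Box a) and (a implies c), u
2. not (not Box a implies Dia not Box a), u
3. a implies c, u
4. not Box a, u
5. not Dia not Box a, u
6. Box a, u
7. a, u
8. c, u
9. not a, v
10. Box a, v
11. a, v
Accessibility: uRu, uRv, vRv
Branch closes: a and not a both at v.
Every branch closes (one shown): unsatisfiable in T, hence also in S4, S5 (every S4/S5-frame is a T-frame).

K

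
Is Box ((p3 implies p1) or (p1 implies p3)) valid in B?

Tableau for the negation not Box ((p3 implies p1) or (p1 implies p3)):
1. not Box ((p3 implies p1) or (p1 implies p3)), u
2. not ((p3 implies p1) or (p1 implies p3)), v
3. not (p3 implies p1), v
4. not (p1 implies p3), v
5. p3, v
6. not p1, v
7. p1, v
8. not p3, v
Accessibility: uRu, uRv, vRu, vRv
Branch closes: p1 and not p1 both at v.
All branches of the negation close; one closing branch shown above.

Valid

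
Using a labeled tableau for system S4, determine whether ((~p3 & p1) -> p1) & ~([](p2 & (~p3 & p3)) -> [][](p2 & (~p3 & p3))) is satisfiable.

1. ((~p3 & p1) -> p1) & ~([](p2 & (~p3 & p3)) -> [][](p2 & (~p3 & p3))), 0
2. (~p3 & p1) -> p1, 0   [&-rule on 1]
3. ~([](p2 & (~p3 & p3)) -> [][](p2 & (~p3 & p3))), 0   [&-rule on 1]
4. [](p2 & (~p3 & p3)), 0   [~->-rule on 3]
5. ~[][](p2 & (~p3 & p3)), 0   [~->-rule on 3]
6. p2 & (~p3 & p3), 0   [[]-rule on 4 via 0R0]
7. p2, 0   [&-rule on 6]
8. ~p3 & p3, 0   [&-rule on 6]
9. ~p3, 0   [&-rule on 8]
10. p3, 0   [&-rule on 8]
Accessibility: 0R0
Branch closes: p3 and ~p3 both at 0.
(One branch shown.) All branches close.

No, unsatisfiable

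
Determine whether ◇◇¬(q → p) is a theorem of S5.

Invalid (countermodel exists)

Tableau for the negation ¬◇◇¬(q → p):
1. ¬◇◇¬(q → p), 0
2. ¬◇¬(q → p), 0
3. q → p, 0
4. p, 0
Accessibility: 0R0
The negation has an open branch (countermodel exists).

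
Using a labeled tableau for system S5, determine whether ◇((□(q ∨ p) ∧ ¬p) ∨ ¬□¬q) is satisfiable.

1. ◇((□(q ∨ p) ∧ ¬p) ∨ ¬□¬q), u
2. (□(q ∨ p) ∧ ¬p) ∨ ¬□¬q, v   [◇-rule on 1: fresh world v, uRv]
3. ¬□¬q, v   [∨-rule on 2 (branches; this branch)]
4. q, w   [¬□-rule on 3: fresh world w, vRw]
Accessibility: uRu, uRv, uRw, vRu, vRv, vRw, wRu, wRv, wRw

Satisfiable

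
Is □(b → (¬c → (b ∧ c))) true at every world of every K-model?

Invalid (countermodel exists)

Tableau for the negation ¬□(b → (¬c → (b ∧ c))):
1. ¬□(b → (¬c → (b ∧ c))), u
2. ¬(b → (¬c → (b ∧ c))), v
3. b, v
4. ¬(¬c → (b ∧ c)), v
5. ¬c, v
6. ¬(b ∧ c), v
Accessibility: uRv
The negation has an open branch (countermodel exists).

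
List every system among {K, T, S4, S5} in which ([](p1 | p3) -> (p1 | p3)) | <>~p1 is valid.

T, S4, S5

K-tableau for the negation ~(([](p1 | p3) -> (p1 | p3)) | <>~p1):
1. ~(([](p1 | p3) -> (p1 | p3)) | <>~p1), 0
2. ~([](p1 | p3) -> (p1 | p3)), 0   [~|-rule on 1]
3. ~<>~p1, 0   [~|-rule on 1]
4. [](p1 | p3), 0   [~->-rule on 2]
5. ~(p1 | p3), 0   [~->-rule on 2]
6. ~p1, 0   [~|-rule on 5]
7. ~p3, 0   [~|-rule on 5]
Complete open branch: countermodel on a K-frame, so not valid in K.
T-tableau for the negation ~(([](p1 | p3) -> (p1 | p3)) | <>~p1):
1. ~(([](p1 | p3) -> (p1 | p3)) | <>~p1), 0
2. ~([](p1 | p3) -> (p1 | p3)), 0   [~|-rule on 1]
3. ~<>~p1, 0   [~|-rule on 1]
4. [](p1 | p3), 0   [~->-rule on 2]
5. ~(p1 | p3), 0   [~->-rule on 2]
6. ~p1, 0   [~|-rule on 5]
7. ~p3, 0   [~|-rule on 5]
8. p1, 0   [~<>-rule on 3 via 0R0]
Accessibility: 0R0
Branch closes: p1 and ~p1 both at 0.
Every branch closes (one shown): valid in T, hence also in S4, S5 (every theorem of T is a theorem of S4 and S5).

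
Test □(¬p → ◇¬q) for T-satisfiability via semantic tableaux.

Satisfiable

1. □(¬p → ◇¬q), 0
2. ¬p → ◇¬q, 0   [□-rule on 1 via 0R0]
3. ◇¬q, 0   [→-rule on 2 (branches; this branch)]
4. ¬q, 1   [◇-rule on 3: fresh world 1, 0R1]
5. ¬p → ◇¬q, 1   [□-rule on 1 via 0R1]
6. ◇¬q, 1   [→-rule on 5 (branches; this branch)]
7. ¬q, 2   [◇-rule on 6: fresh world 2, 1R2]
Accessibility: 0R0, 0R1, 1R1, 1R2, 2R2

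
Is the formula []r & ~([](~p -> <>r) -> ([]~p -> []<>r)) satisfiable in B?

1. []r & ~([](~p -> <>r) -> ([]~p -> []<>r)), w0
2. []r, w0
3. ~([](~p -> <>r) -> ([]~p -> []<>r)), w0
4. [](~p -> <>r), w0
5. ~([]~p -> []<>r), w0
6. []~p, w0
7. ~[]<>r, w0
8. r, w0
9. ~p -> <>r, w0
10. ~p, w0
11. <>r, w0
12. ~<>r, w1
13. r, w1
14. ~p -> <>r, w1
15. ~p, w1
16. ~r, w0
Accessibility: w0Rw0, w0Rw1, w1Rw0, w1Rw1
Branch closes: r and ~r both at w0.
Every branch closes; the branch above is one of them.

No, unsatisfiable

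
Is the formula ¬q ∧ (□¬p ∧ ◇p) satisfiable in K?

Unsatisfiable

1. ¬q ∧ (□¬p ∧ ◇p), w0
2. ¬q, w0
3. □¬p ∧ ◇p, w0
4. □¬p, w0
5. ◇p, w0
6. p, w1
7. ¬p, w1
Accessibility: w0Rw1
Branch closes: p and ¬p both at w1.
All branches of the tableau close; one closing branch shown above.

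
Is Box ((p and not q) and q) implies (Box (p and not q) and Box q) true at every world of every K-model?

Tableau for the negation not (Box ((p and not q) and q) implies (Box (p and not q) and Box q)):
1. not (Box ((p and not q) and q) implies (Box (p and not q) and Box q)), 0
2. Box ((p and not q) and q), 0
3. not (Box (p and not q) and Box q), 0
4. not Box (p and not q), 0
5. not (p and not q), 1
6. (p and not q) and q, 1
7. p and not q, 1
8. q, 1
9. p, 1
10. not q, 1
Accessibility: 0R1
Branch closes: q and not q both at 1.
All branches of the negation close; one closing branch shown above.

Valid in K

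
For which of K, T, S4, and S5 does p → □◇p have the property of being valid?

S5

S4-tableau for the negation ¬(p → □◇p):
1. ¬(p → □◇p), 0
2. p, 0
3. ¬□◇p, 0
4. ¬◇p, 1
5. ¬p, 1
Accessibility: 0R0, 0R1, 1R1
Complete open branch: countermodel on an S4-frame, so not valid in S4, nor in K, T (the same frame is also a K-frame and a T-frame).
S5-tableau for the negation ¬(p → □◇p):
1. ¬(p → □◇p), 0
2. p, 0
3. ¬□◇p, 0
4. ¬◇p, 1
5. ¬p, 0
Accessibility: 0R0, 0R1, 1R0, 1R1
Branch closes: p and ¬p both at 0.
Every branch closes (one shown): valid in S5.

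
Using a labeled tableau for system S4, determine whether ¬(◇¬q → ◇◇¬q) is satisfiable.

1. ¬(◇¬q → ◇◇¬q), w0
2. ◇¬q, w0
3. ¬◇◇¬q, w0
4. ¬◇¬q, w0
5. q, w0
6. ¬q, w1
7. ¬◇¬q, w1
8. q, w1
Accessibility: w0Rw0, w0Rw1, w1Rw1
Branch closes: q and ¬q both at w1.
Every branch closes; the branch above is one of them.

Unsatisfiable (every branch closes)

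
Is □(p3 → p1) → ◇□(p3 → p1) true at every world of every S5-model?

Tableau for the negation ¬(□(p3 → p1) → ◇□(p3 → p1)):
1. ¬(□(p3 → p1) → ◇□(p3 → p1)), u
2. □(p3 → p1), u
3. ¬◇□(p3 → p1), u
4. p3 → p1, u
5. ¬□(p3 → p1), u
6. p1, u
7. ¬(p3 → p1), v
8. p3, v
9. ¬p1, v
10. p3 → p1, v
11. ¬□(p3 → p1), v
12. p1, v
Accessibility: uRu, uRv, vRu, vRv
Branch closes: p1 and ¬p1 both at v.
All branches of the negation close; one closing branch shown above.

Valid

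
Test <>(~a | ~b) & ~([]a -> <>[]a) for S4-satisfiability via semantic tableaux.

1. <>(~a | ~b) & ~([]a -> <>[]a), u
2. <>(~a | ~b), u   [&-rule on 1]
3. ~([]a -> <>[]a), u   [&-rule on 1]
4. []a, u   [~->-rule on 3]
5. ~<>[]a, u   [~->-rule on 3]
6. a, u   [[]-rule on 4 via uRu]
7. ~[]a, u   [~<>-rule on 5 via uRu]
8. ~a | ~b, v   [<>-rule on 2: fresh world v, uRv]
9. a, v   [[]-rule on 4 via uRv]
10. ~[]a, v   [~<>-rule on 5 via uRv]
11. ~b, v   [|-rule on 8 (branches; this branch)]
12. ~a, w   [~[]-rule on 7: fresh world w, uRw]
13. a, w   [[]-rule on 4 via uRw]
Accessibility: uRu, uRv, uRw, vRv, wRw
Branch closes: a and ~a both at w.
(One branch shown.) All branches close.

No, unsatisfiable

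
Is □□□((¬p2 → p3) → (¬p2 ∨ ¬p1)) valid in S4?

Tableau for the negation ¬□□□((¬p2 → p3) → (¬p2 ∨ ¬p1)):
1. ¬□□□((¬p2 → p3) → (¬p2 ∨ ¬p1)), w0
2. ¬□□((¬p2 → p3) → (¬p2 ∨ ¬p1)), w1
3. ¬□((¬p2 → p3) → (¬p2 ∨ ¬p1)), w2
4. ¬((¬p2 → p3) → (¬p2 ∨ ¬p1)), w3
5. ¬p2 → p3, w3
6. ¬(¬p2 ∨ ¬p1), w3
7. p2, w3
8. p1, w3
9. p3, w3
Accessibility: w0Rw0, w0Rw1, w0Rw2, w0Rw3, w1Rw1, w1Rw2, w1Rw3, w2Rw2, w2Rw3, w3Rw3
The negation has an open branch (countermodel exists).

No, not valid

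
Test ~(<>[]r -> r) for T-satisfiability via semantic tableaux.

1. ~(<>[]r -> r), u
2. <>[]r, u
3. ~r, u
4. []r, v
5. r, v
Accessibility: uRu, uRv, vRv

Satisfiable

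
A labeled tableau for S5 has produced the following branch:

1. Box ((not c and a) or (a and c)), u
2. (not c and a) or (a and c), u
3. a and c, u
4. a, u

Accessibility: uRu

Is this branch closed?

No world carries both an atom and its negation.

Open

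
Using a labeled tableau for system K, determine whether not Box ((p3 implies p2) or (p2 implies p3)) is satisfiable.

Unsatisfiable

1. not Box ((p3 implies p2) or (p2 implies p3)), w0
2. not ((p3 implies p2) or (p2 implies p3)), w1
3. not (p3 implies p2), w1
4. not (p2 implies p3), w1
5. p3, w1
6. not p2, w1
7. p2, w1
8. not p3, w1
Accessibility: w0Rw1
Branch closes: p2 and not p2 both at w1.
(One branch shown.) All branches close.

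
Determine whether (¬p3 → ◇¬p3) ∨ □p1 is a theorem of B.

Yes, valid

Tableau for the negation ¬((¬p3 → ◇¬p3) ∨ □p1):
1. ¬((¬p3 → ◇¬p3) ∨ □p1), 0
2. ¬(¬p3 → ◇¬p3), 0
3. ¬□p1, 0
4. ¬p3, 0
5. ¬◇¬p3, 0
6. p3, 0
Accessibility: 0R0
Branch closes: p3 and ¬p3 both at 0.
Every branch of the negation's tableau closes; the branch above is one of them.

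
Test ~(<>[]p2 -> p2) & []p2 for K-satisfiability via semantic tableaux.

1. ~(<>[]p2 -> p2) & []p2, w0
2. ~(<>[]p2 -> p2), w0   [&-rule on 1]
3. []p2, w0   [&-rule on 1]
4. <>[]p2, w0   [~->-rule on 2]
5. ~p2, w0   [~->-rule on 2]
6. []p2, w1   [<>-rule on 4: fresh world w1, w0Rw1]
7. p2, w1   [[]-rule on 3 via w0Rw1]
Accessibility: w0Rw1

Satisfiable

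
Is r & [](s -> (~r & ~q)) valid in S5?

Not valid

Tableau for the negation ~(r & [](s -> (~r & ~q))):
1. ~(r & [](s -> (~r & ~q))), w0
2. ~[](s -> (~r & ~q)), w0
3. ~(s -> (~r & ~q)), w1
4. s, w1
5. ~(~r & ~q), w1
6. q, w1
Accessibility: w0Rw0, w0Rw1, w1Rw0, w1Rw1
The negation has an open branch (countermodel exists).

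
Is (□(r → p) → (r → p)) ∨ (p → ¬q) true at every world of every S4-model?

Tableau for the negation ¬((□(r → p) → (r → p)) ∨ (p → ¬q)):
1. ¬((□(r → p) → (r → p)) ∨ (p → ¬q)), 0
2. ¬(□(r → p) → (r → p)), 0   [¬∨-rule on 1]
3. ¬(p → ¬q), 0   [¬∨-rule on 1]
4. □(r → p), 0   [¬→-rule on 2]
5. ¬(r → p), 0   [¬→-rule on 2]
6. p, 0   [¬→-rule on 3]
7. q, 0   [¬→-rule on 3]
8. r, 0   [¬→-rule on 5]
9. ¬p, 0   [¬→-rule on 5]
Accessibility: 0R0
Branch closes: p and ¬p both at 0.
All branches of the negation close; one closing branch shown above.

Valid in S4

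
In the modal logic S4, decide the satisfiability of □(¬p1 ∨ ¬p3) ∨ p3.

1. □(¬p1 ∨ ¬p3) ∨ p3, u
2. p3, u   [∨-rule on 1 (branches; this branch)]
Accessibility: uRu

Yes, satisfiable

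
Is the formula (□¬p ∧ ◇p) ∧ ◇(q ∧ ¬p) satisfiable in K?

No, unsatisfiable

1. (□¬p ∧ ◇p) ∧ ◇(q ∧ ¬p), w0
2. □¬p ∧ ◇p, w0
3. ◇(q ∧ ¬p), w0
4. □¬p, w0
5. ◇p, w0
6. q ∧ ¬p, w1
7. q, w1
8. ¬p, w1
9. p, w2
10. ¬p, w2
Accessibility: w0Rw1, w0Rw2
Branch closes: p and ¬p both at w2.
All branches of the tableau close; one closing branch shown above.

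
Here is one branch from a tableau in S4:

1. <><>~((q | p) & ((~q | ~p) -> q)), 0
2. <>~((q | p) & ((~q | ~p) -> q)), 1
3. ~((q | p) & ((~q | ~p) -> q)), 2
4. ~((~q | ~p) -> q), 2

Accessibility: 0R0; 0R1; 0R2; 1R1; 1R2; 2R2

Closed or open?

No world carries both an atom and its negation.

Not closed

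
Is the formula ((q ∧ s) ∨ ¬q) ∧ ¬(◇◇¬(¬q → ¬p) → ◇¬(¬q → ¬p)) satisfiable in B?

1. ((q ∧ s) ∨ ¬q) ∧ ¬(◇◇¬(¬q → ¬p) → ◇¬(¬q → ¬p)), 0
2. (q ∧ s) ∨ ¬q, 0
3. ¬(◇◇¬(¬q → ¬p) → ◇¬(¬q → ¬p)), 0
4. ◇◇¬(¬q → ¬p), 0
5. ¬◇¬(¬q → ¬p), 0
6. ¬q → ¬p, 0
7. ¬q, 0
8. ¬p, 0
9. ◇¬(¬q → ¬p), 1
10. ¬q → ¬p, 1
11. ¬p, 1
12. ¬(¬q → ¬p), 2
13. ¬q, 2
14. p, 2
Accessibility: 0R0, 0R1, 1R0, 1R1, 1R2, 2R1, 2R2

Satisfiable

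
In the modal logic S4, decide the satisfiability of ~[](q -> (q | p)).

No, unsatisfiable

1. ~[](q -> (q | p)), 0
2. ~(q -> (q | p)), 1
3. q, 1
4. ~(q | p), 1
5. ~q, 1
6. ~p, 1
Accessibility: 0R0, 0R1, 1R1
Branch closes: q and ~q both at 1.
(One branch shown.) All branches close.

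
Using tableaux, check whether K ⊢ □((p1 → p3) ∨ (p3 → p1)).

Valid in K

Tableau for the negation ¬□((p1 → p3) ∨ (p3 → p1)):
1. ¬□((p1 → p3) ∨ (p3 → p1)), 0
2. ¬((p1 → p3) ∨ (p3 → p1)), 1
3. ¬(p1 → p3), 1
4. ¬(p3 → p1), 1
5. p1, 1
6. ¬p3, 1
7. p3, 1
8. ¬p1, 1
Accessibility: 0R1
Branch closes: p3 and ¬p3 both at 1.
All branches of the negation close; one closing branch shown above.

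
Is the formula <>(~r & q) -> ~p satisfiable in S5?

Yes, satisfiable

1. <>(~r & q) -> ~p, w0
2. ~p, w0
Accessibility: w0Rw0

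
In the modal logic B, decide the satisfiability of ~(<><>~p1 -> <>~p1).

1. ~(<><>~p1 -> <>~p1), u
2. <><>~p1, u   [~->-rule on 1]
3. ~<>~p1, u   [~->-rule on 1]
4. p1, u   [~<>-rule on 3 via uRu]
5. <>~p1, v   [<>-rule on 2: fresh world v, uRv]
6. p1, v   [~<>-rule on 3 via uRv]
7. ~p1, w   [<>-rule on 5: fresh world w, vRw]
Accessibility: uRu, uRv, vRu, vRv, vRw, wRv, wRw

Satisfiable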